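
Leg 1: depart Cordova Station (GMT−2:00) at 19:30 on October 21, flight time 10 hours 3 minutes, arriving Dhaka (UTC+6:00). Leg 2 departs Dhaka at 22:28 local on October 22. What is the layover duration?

Convert departure to UTC: 19:30 + 2:00 = 21:30 UTC on Oct 21.
Add 10 hours 3 minutes flight time → 07:33 UTC (Oct 22).
Dhaka is UTC+6:00, so local arrival = 07:33 + 6:00 = 13:33 on Oct 22.
Layover = 22:28 − 13:33 = 8 hours 55 minutes.

8 hours 55 minutes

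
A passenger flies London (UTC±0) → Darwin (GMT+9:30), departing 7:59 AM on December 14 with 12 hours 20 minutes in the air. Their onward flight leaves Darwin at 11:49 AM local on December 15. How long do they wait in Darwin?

6 hours

London is at UTC+0, so departure is already 7:59 AM UTC on Dec 14.
Add 12 hours and 20 minutes flight time → 8:19 PM UTC.
Darwin is UTC+9:30, so local arrival = 8:19 PM + 9:30 = 5:49 AM on Dec 15.
Layover = 11:49 AM − 5:49 AM = 6 hours.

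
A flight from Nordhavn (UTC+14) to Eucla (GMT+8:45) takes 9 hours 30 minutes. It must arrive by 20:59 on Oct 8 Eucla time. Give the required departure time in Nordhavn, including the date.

Target arrival in UTC: 20:59 − 8:45 = 12:14 on Oct 8.
Subtract 9 hours and 30 minutes → departure 02:44 UTC on Oct 8.
Nordhavn is UTC+14:00: 02:44 + 14:00 = 16:44 on Oct 8.

16:44 on October 8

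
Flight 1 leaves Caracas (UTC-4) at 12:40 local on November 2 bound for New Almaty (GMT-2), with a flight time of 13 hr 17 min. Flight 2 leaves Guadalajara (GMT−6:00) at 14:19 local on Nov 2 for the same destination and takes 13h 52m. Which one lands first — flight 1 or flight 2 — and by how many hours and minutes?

the first, by 4 hours 14 minutes

Flight 1 in UTC: 12:40 + 4:00 = 16:40 on Nov 2.
+13 hours and 17 minutes → arrive 05:57 UTC on Nov 3.
Flight 2 in UTC: 14:19 + 6:00 = 20:19 on Nov 2.
+13 hours 52 minutes → arrive 10:11 UTC on Nov 3.
Flight 1 lands earlier by 4 hours 14 minutes.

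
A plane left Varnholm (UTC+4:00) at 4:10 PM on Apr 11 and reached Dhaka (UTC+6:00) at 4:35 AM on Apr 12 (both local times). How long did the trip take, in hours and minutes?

10 hours 25 minutes

Departure in UTC: 4:10 PM − 4:00 = 12:10 PM on Apr 11.
Arrival in UTC: 4:35 AM − 6:00 = 10:35 PM on Apr 11.
Elapsed = 10:35 PM − 12:10 PM = 10 hours 25 minutes.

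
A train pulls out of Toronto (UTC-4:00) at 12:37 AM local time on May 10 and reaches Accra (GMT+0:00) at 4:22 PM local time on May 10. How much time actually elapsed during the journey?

11 hours 45 minutes

Accra is 4:00 ahead of Toronto.
Clock-face elapsed time (ignoring zones) is 15 hours 45 minutes.
Actual elapsed = 15 hours 45 minutes − 4:00 = 11 hours 45 minutes.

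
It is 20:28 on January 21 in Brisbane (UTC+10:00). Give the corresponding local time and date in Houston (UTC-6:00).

04:28 on January 21

In UTC: 20:28 − 10:00 = 10:28 on Jan 21.
Houston is UTC−6:00: 10:28 − 6:00 = 04:28 on Jan 21.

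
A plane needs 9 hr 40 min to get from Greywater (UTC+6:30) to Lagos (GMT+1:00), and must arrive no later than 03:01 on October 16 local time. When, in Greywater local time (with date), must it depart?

22:51 on October 15

Target arrival in UTC: 03:01 − 1:00 = 02:01 on Oct 16.
Subtract 9 hours and 40 minutes → departure 16:21 UTC on Oct 15.
Greywater is UTC+6:30: 16:21 + 6:30 = 22:51 on Oct 15.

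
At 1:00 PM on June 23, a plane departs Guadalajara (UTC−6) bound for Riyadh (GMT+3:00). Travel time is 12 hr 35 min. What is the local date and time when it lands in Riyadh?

Convert departure to UTC: 1:00 PM + 6:00 = 7:00 PM UTC on Jun 23.
Add 12 hours 35 minutes travel time → 7:35 AM UTC (Jun 24).
Riyadh is UTC+3:00, so local arrival = 7:35 AM + 3:00 = 10:35 AM on Jun 24.

10:35 AM on Jun 24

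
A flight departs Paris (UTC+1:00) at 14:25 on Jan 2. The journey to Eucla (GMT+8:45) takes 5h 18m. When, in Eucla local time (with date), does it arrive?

03:28 on Jan 3

Convert departure to UTC: 14:25 − 1:00 = 13:25 UTC on Jan 2.
Add 5 hours and 18 minutes travel time → 18:43 UTC.
Eucla is UTC+8:45, so local arrival = 18:43 + 8:45 = 03:28 on Jan 3.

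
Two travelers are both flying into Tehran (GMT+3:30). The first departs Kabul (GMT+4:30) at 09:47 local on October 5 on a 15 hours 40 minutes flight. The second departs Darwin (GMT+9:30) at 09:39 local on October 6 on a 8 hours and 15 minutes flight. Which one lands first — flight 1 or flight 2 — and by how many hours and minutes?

Flight 1 in UTC: 09:47 − 4:30 = 05:17 on Oct 5.
+15 hours and 40 minutes → arrive 20:57 UTC on Oct 5.
Flight 2 in UTC: 09:39 − 9:30 = 00:09 on Oct 6.
+8 hours and 15 minutes → arrive 08:24 UTC on Oct 6.
Flight 1 lands earlier by 11 hours 27 minutes.

the first, by 11 hours 27 minutes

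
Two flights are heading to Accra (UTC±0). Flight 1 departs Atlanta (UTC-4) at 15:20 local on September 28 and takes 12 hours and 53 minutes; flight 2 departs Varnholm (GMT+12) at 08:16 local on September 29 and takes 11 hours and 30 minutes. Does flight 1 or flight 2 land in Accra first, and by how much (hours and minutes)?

Flight 1 in UTC: 15:20 + 4:00 = 19:20 on Sep 28.
+12 hours and 53 minutes → arrive 08:13 UTC on Sep 29.
Flight 2 in UTC: 08:16 − 12:00 = 20:16 on Sep 28.
+11 hours and 30 minutes → arrive 07:46 UTC on Sep 29.
Flight 2 lands earlier by 27 minutes.

the second, by 27 minutes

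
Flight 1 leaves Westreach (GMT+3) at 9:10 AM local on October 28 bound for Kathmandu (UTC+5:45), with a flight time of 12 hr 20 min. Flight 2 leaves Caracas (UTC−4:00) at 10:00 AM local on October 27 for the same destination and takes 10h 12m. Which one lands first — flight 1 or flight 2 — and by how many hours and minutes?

the second, by 18 hours 18 minutes

Flight 1 in UTC: 9:10 AM − 3:00 = 6:10 AM on Oct 28.
+12 hours and 20 minutes → arrive 6:30 PM UTC on Oct 28.
Flight 2 in UTC: 10:00 AM + 4:00 = 2:00 PM on Oct 27.
+10 hours and 12 minutes → arrive 12:12 AM UTC on Oct 28.
Flight 2 lands earlier by 18 hours 18 minutes.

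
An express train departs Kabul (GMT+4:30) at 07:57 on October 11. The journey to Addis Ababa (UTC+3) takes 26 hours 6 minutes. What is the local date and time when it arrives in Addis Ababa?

Convert departure to UTC: 07:57 − 4:30 = 03:27 UTC on Oct 11.
Add 26 hours 6 minutes travel time → 05:33 UTC (Oct 12).
Addis Ababa is UTC+3:00, so local arrival = 05:33 + 3:00 = 08:33 on Oct 12.

08:33 on October 12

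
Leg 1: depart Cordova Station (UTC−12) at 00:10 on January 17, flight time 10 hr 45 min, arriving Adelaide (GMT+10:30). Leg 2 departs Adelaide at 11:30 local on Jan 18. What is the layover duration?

2 hours 5 minutes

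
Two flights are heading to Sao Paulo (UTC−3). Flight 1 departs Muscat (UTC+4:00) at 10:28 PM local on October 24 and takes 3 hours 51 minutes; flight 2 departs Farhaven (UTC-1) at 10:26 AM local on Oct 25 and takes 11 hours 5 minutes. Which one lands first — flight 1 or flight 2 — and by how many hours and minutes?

the first, by 24 hours 12 minutes

Flight 1 in UTC: 10:28 PM − 4:00 = 6:28 PM on Oct 24.
+3 hours and 51 minutes → arrive 10:19 PM UTC on Oct 24.
Flight 2 in UTC: 10:26 AM + 1:00 = 11:26 AM on Oct 25.
+11 hours and 5 minutes → arrive 10:31 PM UTC on Oct 25.
Flight 1 lands earlier by 24 hours 12 minutes.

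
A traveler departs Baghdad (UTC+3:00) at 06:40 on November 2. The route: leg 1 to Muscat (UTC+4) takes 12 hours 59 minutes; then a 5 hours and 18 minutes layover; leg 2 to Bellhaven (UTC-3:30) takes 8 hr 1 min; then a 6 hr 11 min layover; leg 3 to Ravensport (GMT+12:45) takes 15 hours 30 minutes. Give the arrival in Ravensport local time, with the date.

Convert departure to UTC: 06:40 − 3:00 = 03:40 UTC on Nov 2.
Add 12 hours 59 minutes leg 1 → 16:39 UTC.
Add 5 hours 18 minutes layover in Muscat → 21:57 UTC.
Add 8 hours and 1 minute leg 2 → 05:58 UTC (Nov 3).
Add 6 hours and 11 minutes layover in Bellhaven → 12:09 UTC.
Add 15 hours and 30 minutes leg 3 → 03:39 UTC (Nov 4).
Ravensport is UTC+12:45, so local arrival = 03:39 + 12:45 = 16:24 on Nov 4.

16:24 on November 4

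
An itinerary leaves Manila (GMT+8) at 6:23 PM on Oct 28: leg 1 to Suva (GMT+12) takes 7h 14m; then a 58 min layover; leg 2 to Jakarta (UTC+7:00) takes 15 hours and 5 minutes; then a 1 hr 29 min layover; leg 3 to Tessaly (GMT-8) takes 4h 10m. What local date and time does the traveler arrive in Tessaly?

Convert departure to UTC: 6:23 PM − 8:00 = 10:23 AM UTC on Oct 28.
Add 7 hours and 14 minutes leg 1 → 5:37 PM UTC.
Add 58 minutes layover in Suva → 6:35 PM UTC.
Add 15 hours 5 minutes leg 2 → 9:40 AM UTC (Oct 29).
Add 1 hour and 29 minutes layover in Jakarta → 11:09 AM UTC.
Add 4 hours and 10 minutes leg 3 → 3:19 PM UTC.
Tessaly is UTC−8:00, so local arrival = 3:19 PM − 8:00 = 7:19 AM on Oct 29.

7:19 AM on October 29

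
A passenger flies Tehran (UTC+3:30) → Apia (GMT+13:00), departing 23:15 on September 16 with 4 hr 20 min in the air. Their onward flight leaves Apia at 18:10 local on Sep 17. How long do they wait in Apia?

5 hours 5 minutes

Convert departure to UTC: 23:15 − 3:30 = 19:45 UTC on Sep 16.
Add 4 hours and 20 minutes flight time → 00:05 UTC (Sep 17).
Apia is UTC+13:00, so local arrival = 00:05 + 13:00 = 13:05 on Sep 17.
Layover = 18:10 − 13:05 = 5 hours 5 minutes.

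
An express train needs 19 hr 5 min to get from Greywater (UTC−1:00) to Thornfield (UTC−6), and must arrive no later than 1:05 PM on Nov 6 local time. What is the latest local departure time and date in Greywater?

Target arrival in UTC: 1:05 PM + 6:00 = 7:05 PM on Nov 6.
Subtract 19 hours and 5 minutes → departure 12:00 AM UTC on Nov 6.
Greywater is UTC−1:00: 12:00 AM − 1:00 = 11:00 PM on Nov 5.

11:00 PM on November 5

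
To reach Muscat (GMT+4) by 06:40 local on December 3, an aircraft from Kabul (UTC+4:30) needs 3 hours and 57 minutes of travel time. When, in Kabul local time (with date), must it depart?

03:13 on December 3

Target arrival in UTC: 06:40 − 4:00 = 02:40 on Dec 3.
Subtract 3 hours 57 minutes → departure 22:43 UTC on Dec 2.
Kabul is UTC+4:30: 22:43 + 4:30 = 03:13 on Dec 3.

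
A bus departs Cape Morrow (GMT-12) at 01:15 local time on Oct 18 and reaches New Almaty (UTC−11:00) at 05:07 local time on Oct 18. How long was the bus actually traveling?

2 hours 52 minutes

Departure in UTC: 01:15 + 12:00 = 13:15 on Oct 18.
Arrival in UTC: 05:07 + 11:00 = 16:07 on Oct 18.
Elapsed = 16:07 − 13:15 = 2 hours 52 minutes.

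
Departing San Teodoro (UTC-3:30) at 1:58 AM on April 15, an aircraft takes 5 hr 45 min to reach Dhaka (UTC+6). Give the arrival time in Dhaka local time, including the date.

5:13 PM on Apr 15

Convert departure to UTC: 1:58 AM + 3:30 = 5:28 AM UTC on Apr 15.
Add 5 hours and 45 minutes travel time → 11:13 AM UTC.
Dhaka is UTC+6:00, so local arrival = 11:13 AM + 6:00 = 5:13 PM on Apr 15.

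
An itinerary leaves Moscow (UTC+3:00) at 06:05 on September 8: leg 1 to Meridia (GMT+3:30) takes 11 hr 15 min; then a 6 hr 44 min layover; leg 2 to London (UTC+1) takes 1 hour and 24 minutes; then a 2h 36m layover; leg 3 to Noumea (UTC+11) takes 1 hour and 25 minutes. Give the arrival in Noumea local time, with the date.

Convert departure to UTC: 06:05 − 3:00 = 03:05 UTC on Sep 8.
Add 11 hours 15 minutes leg 1 → 14:20 UTC.
Add 6 hours 44 minutes layover in Meridia → 21:04 UTC.
Add 1 hour and 24 minutes leg 2 → 22:28 UTC.
Add 2 hours and 36 minutes layover in London → 01:04 UTC (Sep 9).
Add 1 hour and 25 minutes leg 3 → 02:29 UTC.
Noumea is UTC+11:00, so local arrival = 02:29 + 11:00 = 13:29 on Sep 9.

13:29 on September 9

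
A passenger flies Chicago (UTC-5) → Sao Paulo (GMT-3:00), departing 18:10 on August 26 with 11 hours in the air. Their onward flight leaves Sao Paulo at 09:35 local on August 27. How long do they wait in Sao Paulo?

2 hours 25 minutes

Convert departure to UTC: 18:10 + 5:00 = 23:10 UTC on Aug 26.
Add 11 hours flight time → 10:10 UTC (Aug 27).
Sao Paulo is UTC−3:00, so local arrival = 10:10 − 3:00 = 07:10 on Aug 27.
Layover = 09:35 − 07:10 = 2 hours 25 minutes.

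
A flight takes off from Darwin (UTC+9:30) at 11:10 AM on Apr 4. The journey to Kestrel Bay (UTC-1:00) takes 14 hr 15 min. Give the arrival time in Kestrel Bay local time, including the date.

2:55 PM on April 4

Convert departure to UTC: 11:10 AM − 9:30 = 1:40 AM UTC on Apr 4.
Add 14 hours and 15 minutes travel time → 3:55 PM UTC.
Kestrel Bay is UTC−1:00, so local arrival = 3:55 PM − 1:00 = 2:55 PM on Apr 4.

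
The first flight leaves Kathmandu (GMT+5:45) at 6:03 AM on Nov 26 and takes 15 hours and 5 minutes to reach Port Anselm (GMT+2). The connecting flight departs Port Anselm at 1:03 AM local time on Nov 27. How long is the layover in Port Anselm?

Convert departure to UTC: 6:03 AM − 5:45 = 12:18 AM UTC on Nov 26.
Add 15 hours 5 minutes flight time → 3:23 PM UTC.
Port Anselm is UTC+2:00, so local arrival = 3:23 PM + 2:00 = 5:23 PM on Nov 26.
Layover = 1:03 AM − 5:23 PM (+1 day) = 7 hours 40 minutes.

7 hours 40 minutes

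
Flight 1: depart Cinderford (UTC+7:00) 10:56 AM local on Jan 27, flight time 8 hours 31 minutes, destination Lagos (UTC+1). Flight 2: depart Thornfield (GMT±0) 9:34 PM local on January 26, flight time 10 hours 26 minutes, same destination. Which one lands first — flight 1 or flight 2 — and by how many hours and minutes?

Flight 1 in UTC: 10:56 AM − 7:00 = 3:56 AM on Jan 27.
+8 hours 31 minutes → arrive 12:27 PM UTC on Jan 27.
Flight 2 departs at 9:34 PM UTC (Jan 26).
+10 hours 26 minutes → arrive 8:00 AM UTC on Jan 27.
Flight 2 lands earlier by 4 hours 27 minutes.

the second, by 4 hours 27 minutes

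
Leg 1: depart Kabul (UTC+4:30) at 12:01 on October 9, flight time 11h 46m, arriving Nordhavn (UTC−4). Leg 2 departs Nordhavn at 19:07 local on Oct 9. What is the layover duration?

Convert departure to UTC: 12:01 − 4:30 = 07:31 UTC on Oct 9.
Add 11 hours and 46 minutes flight time → 19:17 UTC.
Nordhavn is UTC−4:00, so local arrival = 19:17 − 4:00 = 15:17 on Oct 9.
Layover = 19:07 − 15:17 = 3 hours 50 minutes.

3 hours 50 minutes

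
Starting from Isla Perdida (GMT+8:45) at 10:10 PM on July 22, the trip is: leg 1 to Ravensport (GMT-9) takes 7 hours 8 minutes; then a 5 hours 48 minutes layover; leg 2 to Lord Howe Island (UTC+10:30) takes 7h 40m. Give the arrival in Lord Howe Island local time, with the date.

Convert departure to UTC: 10:10 PM − 8:45 = 1:25 PM UTC on Jul 22.
Add 7 hours and 8 minutes leg 1 → 8:33 PM UTC.
Add 5 hours 48 minutes layover in Ravensport → 2:21 AM UTC (Jul 23).
Add 7 hours 40 minutes leg 2 → 10:01 AM UTC.
Lord Howe Island is UTC+10:30, so local arrival = 10:01 AM + 10:30 = 8:31 PM on Jul 23.

8:31 PM on Jul 23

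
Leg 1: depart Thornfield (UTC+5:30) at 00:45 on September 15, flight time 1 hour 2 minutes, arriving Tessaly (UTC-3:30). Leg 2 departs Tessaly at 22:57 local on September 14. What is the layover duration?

6 hours 10 minutes

Convert departure to UTC: 00:45 − 5:30 = 19:15 UTC on Sep 14.
Add 1 hour 2 minutes flight time → 20:17 UTC.
Tessaly is UTC−3:30, so local arrival = 20:17 − 3:30 = 16:47 on Sep 14.
Layover = 22:57 − 16:47 = 6 hours 10 minutes.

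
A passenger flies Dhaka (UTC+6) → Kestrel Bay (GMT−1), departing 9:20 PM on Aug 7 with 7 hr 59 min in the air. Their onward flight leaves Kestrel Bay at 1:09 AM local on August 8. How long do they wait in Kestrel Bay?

2 hours 50 minutes

Convert departure to UTC: 9:20 PM − 6:00 = 3:20 PM UTC on Aug 7.
Add 7 hours 59 minutes flight time → 11:19 PM UTC.
Kestrel Bay is UTC−1:00, so local arrival = 11:19 PM − 1:00 = 10:19 PM on Aug 7.
Layover = 1:09 AM − 10:19 PM (+1 day) = 2 hours 50 minutes.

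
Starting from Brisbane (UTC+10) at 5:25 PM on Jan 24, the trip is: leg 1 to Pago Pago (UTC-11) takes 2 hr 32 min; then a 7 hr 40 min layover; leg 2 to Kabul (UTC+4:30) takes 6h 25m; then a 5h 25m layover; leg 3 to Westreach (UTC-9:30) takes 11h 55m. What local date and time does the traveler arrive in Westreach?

7:52 AM on January 25

Convert departure to UTC: 5:25 PM − 10:00 = 7:25 AM UTC on Jan 24.
Add 2 hours and 32 minutes leg 1 → 9:57 AM UTC.
Add 7 hours 40 minutes layover in Pago Pago → 5:37 PM UTC.
Add 6 hours 25 minutes leg 2 → 12:02 AM UTC (Jan 25).
Add 5 hours 25 minutes layover in Kabul → 5:27 AM UTC.
Add 11 hours 55 minutes leg 3 → 5:22 PM UTC.
Westreach is UTC−9:30, so local arrival = 5:22 PM − 9:30 = 7:52 AM on Jan 25.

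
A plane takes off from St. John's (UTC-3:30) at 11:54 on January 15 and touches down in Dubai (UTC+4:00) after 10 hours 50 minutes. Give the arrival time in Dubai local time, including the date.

06:14 on January 16

Convert departure to UTC: 11:54 + 3:30 = 15:24 UTC on Jan 15.
Add 10 hours 50 minutes travel time → 02:14 UTC (Jan 16).
Dubai is UTC+4:00, so local arrival = 02:14 + 4:00 = 06:14 on Jan 16.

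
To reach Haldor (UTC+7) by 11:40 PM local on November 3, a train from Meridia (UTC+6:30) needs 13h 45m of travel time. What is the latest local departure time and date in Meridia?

Target arrival in UTC: 11:40 PM − 7:00 = 4:40 PM on Nov 3.
Subtract 13 hours 45 minutes → departure 2:55 AM UTC on Nov 3.
Meridia is UTC+6:30: 2:55 AM + 6:30 = 9:25 AM on Nov 3.

9:25 AM on November 3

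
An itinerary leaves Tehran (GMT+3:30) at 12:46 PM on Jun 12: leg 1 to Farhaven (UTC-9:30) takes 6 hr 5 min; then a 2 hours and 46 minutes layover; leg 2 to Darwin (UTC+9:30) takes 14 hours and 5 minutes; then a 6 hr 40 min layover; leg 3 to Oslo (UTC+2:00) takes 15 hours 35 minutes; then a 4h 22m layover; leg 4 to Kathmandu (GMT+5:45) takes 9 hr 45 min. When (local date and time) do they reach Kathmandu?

Convert departure to UTC: 12:46 PM − 3:30 = 9:16 AM UTC on Jun 12.
Add 6 hours 5 minutes leg 1 → 3:21 PM UTC.
Add 2 hours and 46 minutes layover in Farhaven → 6:07 PM UTC.
Add 14 hours and 5 minutes leg 2 → 8:12 AM UTC (Jun 13).
Add 6 hours 40 minutes layover in Darwin → 2:52 PM UTC.
Add 15 hours and 35 minutes leg 3 → 6:27 AM UTC (Jun 14).
Add 4 hours and 22 minutes layover in Oslo → 10:49 AM UTC.
Add 9 hours and 45 minutes leg 4 → 8:34 PM UTC.
Kathmandu is UTC+5:45, so local arrival = 8:34 PM + 5:45 = 2:19 AM on Jun 15.

2:19 AM on June 15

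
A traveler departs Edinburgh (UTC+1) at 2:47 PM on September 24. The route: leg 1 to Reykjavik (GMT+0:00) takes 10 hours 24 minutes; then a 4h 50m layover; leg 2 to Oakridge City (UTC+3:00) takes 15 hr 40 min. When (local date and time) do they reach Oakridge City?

11:41 PM on September 25

Convert departure to UTC: 2:47 PM − 1:00 = 1:47 PM UTC on Sep 24.
Add 10 hours 24 minutes leg 1 → 12:11 AM UTC (Sep 25).
Add 4 hours 50 minutes layover in Reykjavik → 5:01 AM UTC.
Add 15 hours 40 minutes leg 2 → 8:41 PM UTC.
Oakridge City is UTC+3:00, so local arrival = 8:41 PM + 3:00 = 11:41 PM on Sep 25.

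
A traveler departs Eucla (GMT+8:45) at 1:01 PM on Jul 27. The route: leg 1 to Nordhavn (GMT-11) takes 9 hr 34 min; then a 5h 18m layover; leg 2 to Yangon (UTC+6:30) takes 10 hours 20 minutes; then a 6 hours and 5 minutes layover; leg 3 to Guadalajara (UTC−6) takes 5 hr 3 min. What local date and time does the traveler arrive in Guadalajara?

10:36 AM on July 28

Convert departure to UTC: 1:01 PM − 8:45 = 4:16 AM UTC on Jul 27.
Add 9 hours and 34 minutes leg 1 → 1:50 PM UTC.
Add 5 hours and 18 minutes layover in Nordhavn → 7:08 PM UTC.
Add 10 hours and 20 minutes leg 2 → 5:28 AM UTC (Jul 28).
Add 6 hours and 5 minutes layover in Yangon → 11:33 AM UTC.
Add 5 hours and 3 minutes leg 3 → 4:36 PM UTC.
Guadalajara is UTC−6:00, so local arrival = 4:36 PM − 6:00 = 10:36 AM on Jul 28.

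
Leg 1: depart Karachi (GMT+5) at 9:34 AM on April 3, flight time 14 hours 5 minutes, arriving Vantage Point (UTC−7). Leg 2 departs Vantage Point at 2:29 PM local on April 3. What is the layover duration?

Convert departure to UTC: 9:34 AM − 5:00 = 4:34 AM UTC on Apr 3.
Add 14 hours and 5 minutes flight time → 6:39 PM UTC.
Vantage Point is UTC−7:00, so local arrival = 6:39 PM − 7:00 = 11:39 AM on Apr 3.
Layover = 2:29 PM − 11:39 AM = 2 hours 50 minutes.

2 hours 50 minutes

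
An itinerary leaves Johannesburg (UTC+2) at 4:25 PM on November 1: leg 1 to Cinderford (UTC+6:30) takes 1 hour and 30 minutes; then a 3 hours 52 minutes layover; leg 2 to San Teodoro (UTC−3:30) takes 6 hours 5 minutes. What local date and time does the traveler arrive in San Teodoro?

Convert departure to UTC: 4:25 PM − 2:00 = 2:25 PM UTC on Nov 1.
Add 1 hour 30 minutes leg 1 → 3:55 PM UTC.
Add 3 hours 52 minutes layover in Cinderford → 7:47 PM UTC.
Add 6 hours 5 minutes leg 2 → 1:52 AM UTC (Nov 2).
San Teodoro is UTC−3:30, so local arrival = 1:52 AM − 3:30 = 10:22 PM on Nov 1.

10:22 PM on November 1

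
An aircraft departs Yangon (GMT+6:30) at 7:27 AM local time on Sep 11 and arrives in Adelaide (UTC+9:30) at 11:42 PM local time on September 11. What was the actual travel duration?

Departure in UTC: 7:27 AM − 6:30 = 12:57 AM on Sep 11.
Arrival in UTC: 11:42 PM − 9:30 = 2:12 PM on Sep 11.
Elapsed = 2:12 PM − 12:57 AM = 13 hours 15 minutes.

13 hours 15 minutes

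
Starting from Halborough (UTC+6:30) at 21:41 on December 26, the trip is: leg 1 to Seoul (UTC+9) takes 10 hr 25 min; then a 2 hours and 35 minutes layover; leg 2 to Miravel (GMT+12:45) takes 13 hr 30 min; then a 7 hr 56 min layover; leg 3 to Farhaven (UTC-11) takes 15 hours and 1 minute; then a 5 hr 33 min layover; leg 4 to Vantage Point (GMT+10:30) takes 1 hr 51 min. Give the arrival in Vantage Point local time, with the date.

Convert departure to UTC: 21:41 − 6:30 = 15:11 UTC on Dec 26.
Add 10 hours and 25 minutes leg 1 → 01:36 UTC (Dec 27).
Add 2 hours 35 minutes layover in Seoul → 04:11 UTC.
Add 13 hours and 30 minutes leg 2 → 17:41 UTC.
Add 7 hours 56 minutes layover in Miravel → 01:37 UTC (Dec 28).
Add 15 hours and 1 minute leg 3 → 16:38 UTC.
Add 5 hours and 33 minutes layover in Farhaven → 22:11 UTC.
Add 1 hour 51 minutes leg 4 → 00:02 UTC (Dec 29).
Vantage Point is UTC+10:30, so local arrival = 00:02 + 10:30 = 10:32 on Dec 29.

10:32 on December 29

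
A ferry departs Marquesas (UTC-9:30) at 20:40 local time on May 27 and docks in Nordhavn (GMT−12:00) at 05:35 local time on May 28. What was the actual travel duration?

Departure in UTC: 20:40 + 9:30 = 06:10 on May 28.
Arrival in UTC: 05:35 + 12:00 = 17:35 on May 28.
Elapsed = 17:35 − 06:10 = 11 hours 25 minutes.

11 hours 25 minutes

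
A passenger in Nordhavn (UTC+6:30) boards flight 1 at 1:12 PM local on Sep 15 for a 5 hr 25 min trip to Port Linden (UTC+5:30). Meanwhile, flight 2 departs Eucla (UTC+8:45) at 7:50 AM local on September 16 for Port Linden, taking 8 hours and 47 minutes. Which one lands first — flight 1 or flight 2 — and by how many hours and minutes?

Flight 1 in UTC: 1:12 PM − 6:30 = 6:42 AM on Sep 15.
+5 hours and 25 minutes → arrive 12:07 PM UTC on Sep 15.
Flight 2 in UTC: 7:50 AM − 8:45 = 11:05 PM on Sep 15.
+8 hours and 47 minutes → arrive 7:52 AM UTC on Sep 16.
Flight 1 lands earlier by 19 hours 45 minutes.

the first, by 19 hours 45 minutes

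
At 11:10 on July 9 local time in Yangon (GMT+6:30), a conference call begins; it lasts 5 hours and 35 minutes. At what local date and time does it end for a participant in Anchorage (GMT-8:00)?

02:15 on July 9

Anchorage is 14:30 behind Yangon.
After 5 hours 35 minutes it is 16:45 in Yangon.
Shift by the zone difference: 16:45 − 14:30 = 02:15 on Jul 9 in Anchorage.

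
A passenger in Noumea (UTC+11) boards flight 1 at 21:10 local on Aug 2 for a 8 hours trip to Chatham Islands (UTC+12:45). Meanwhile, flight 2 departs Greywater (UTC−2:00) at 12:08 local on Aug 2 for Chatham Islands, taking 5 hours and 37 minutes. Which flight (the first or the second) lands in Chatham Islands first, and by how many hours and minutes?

the first, by 1 hour 35 minutes

Flight 1 in UTC: 21:10 − 11:00 = 10:10 on Aug 2.
+8 hours → arrive 18:10 UTC on Aug 2.
Flight 2 in UTC: 12:08 + 2:00 = 14:08 on Aug 2.
+5 hours 37 minutes → arrive 19:45 UTC on Aug 2.
Flight 1 lands earlier by 1 hour 35 minutes.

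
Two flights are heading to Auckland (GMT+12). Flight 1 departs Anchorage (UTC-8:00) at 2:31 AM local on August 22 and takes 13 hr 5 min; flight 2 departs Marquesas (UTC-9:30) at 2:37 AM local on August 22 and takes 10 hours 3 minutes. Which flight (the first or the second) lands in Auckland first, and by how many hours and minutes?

the second, by 1 hour 26 minutes

Flight 1 in UTC: 2:31 AM + 8:00 = 10:31 AM on Aug 22.
+13 hours and 5 minutes → arrive 11:36 PM UTC on Aug 22.
Flight 2 in UTC: 2:37 AM + 9:30 = 12:07 PM on Aug 22.
+10 hours and 3 minutes → arrive 10:10 PM UTC on Aug 22.
Flight 2 lands earlier by 1 hour 26 minutes.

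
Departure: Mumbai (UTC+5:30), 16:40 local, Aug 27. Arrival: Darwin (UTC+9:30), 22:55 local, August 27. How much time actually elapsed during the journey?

2 hours 15 minutes

Departure in UTC: 16:40 − 5:30 = 11:10 on Aug 27.
Arrival in UTC: 22:55 − 9:30 = 13:25 on Aug 27.
Elapsed = 13:25 − 11:10 = 2 hours 15 minutes.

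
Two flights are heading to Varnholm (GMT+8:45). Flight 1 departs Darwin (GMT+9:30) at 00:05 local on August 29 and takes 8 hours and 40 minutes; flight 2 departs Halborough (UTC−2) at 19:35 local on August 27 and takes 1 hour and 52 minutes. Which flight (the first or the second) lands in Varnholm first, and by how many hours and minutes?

Flight 1 in UTC: 00:05 − 9:30 = 14:35 on Aug 28.
+8 hours and 40 minutes → arrive 23:15 UTC on Aug 28.
Flight 2 in UTC: 19:35 + 2:00 = 21:35 on Aug 27.
+1 hour and 52 minutes → arrive 23:27 UTC on Aug 27.
Flight 2 lands earlier by 23 hours 48 minutes.

the second, by 23 hours 48 minutes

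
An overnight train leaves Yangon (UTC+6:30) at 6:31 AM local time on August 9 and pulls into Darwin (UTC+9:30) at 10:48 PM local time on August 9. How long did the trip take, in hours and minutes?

13 hours 17 minutes

Departure in UTC: 6:31 AM − 6:30 = 12:01 AM on Aug 9.
Arrival in UTC: 10:48 PM − 9:30 = 1:18 PM on Aug 9.
Elapsed = 1:18 PM − 12:01 AM = 13 hours 17 minutes.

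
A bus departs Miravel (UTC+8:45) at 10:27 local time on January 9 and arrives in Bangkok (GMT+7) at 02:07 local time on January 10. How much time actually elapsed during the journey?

Departure in UTC: 10:27 − 8:45 = 01:42 on Jan 9.
Arrival in UTC: 02:07 − 7:00 = 19:07 on Jan 9.
Elapsed = 19:07 − 01:42 = 17 hours 25 minutes.

17 hours 25 minutes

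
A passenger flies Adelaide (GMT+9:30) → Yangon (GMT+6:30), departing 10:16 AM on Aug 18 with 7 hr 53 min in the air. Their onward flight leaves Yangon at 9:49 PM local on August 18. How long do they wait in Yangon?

Convert departure to UTC: 10:16 AM − 9:30 = 12:46 AM UTC on Aug 18.
Add 7 hours and 53 minutes flight time → 8:39 AM UTC.
Yangon is UTC+6:30, so local arrival = 8:39 AM + 6:30 = 3:09 PM on Aug 18.
Layover = 9:49 PM − 3:09 PM = 6 hours 40 minutes.

6 hours 40 minutes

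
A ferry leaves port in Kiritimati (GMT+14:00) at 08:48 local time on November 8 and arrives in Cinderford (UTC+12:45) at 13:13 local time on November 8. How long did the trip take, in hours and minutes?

5 hours 40 minutes

Departure in UTC: 08:48 − 14:00 = 18:48 on Nov 7.
Arrival in UTC: 13:13 − 12:45 = 00:28 on Nov 8.
Elapsed = 00:28 − 18:48 (+1 day) = 5 hours 40 minutes.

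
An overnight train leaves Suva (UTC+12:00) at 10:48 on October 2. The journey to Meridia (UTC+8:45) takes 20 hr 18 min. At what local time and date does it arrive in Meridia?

Meridia is 3:15 behind Suva.
After 20 hours and 18 minutes it is 07:06 (Oct 3) in Suva.
Shift by the zone difference: 07:06 − 3:15 = 03:51 on Oct 3 in Meridia.

03:51 on October 3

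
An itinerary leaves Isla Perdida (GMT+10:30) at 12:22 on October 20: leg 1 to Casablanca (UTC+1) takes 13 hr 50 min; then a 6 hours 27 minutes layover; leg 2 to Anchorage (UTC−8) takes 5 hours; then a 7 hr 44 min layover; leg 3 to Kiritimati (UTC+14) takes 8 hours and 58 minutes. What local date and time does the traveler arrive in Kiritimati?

Convert departure to UTC: 12:22 − 10:30 = 01:52 UTC on Oct 20.
Add 13 hours 50 minutes leg 1 → 15:42 UTC.
Add 6 hours 27 minutes layover in Casablanca → 22:09 UTC.
Add 5 hours leg 2 → 03:09 UTC (Oct 21).
Add 7 hours 44 minutes layover in Anchorage → 10:53 UTC.
Add 8 hours and 58 minutes leg 3 → 19:51 UTC.
Kiritimati is UTC+14:00, so local arrival = 19:51 + 14:00 = 09:51 on Oct 22.

09:51 on Oct 22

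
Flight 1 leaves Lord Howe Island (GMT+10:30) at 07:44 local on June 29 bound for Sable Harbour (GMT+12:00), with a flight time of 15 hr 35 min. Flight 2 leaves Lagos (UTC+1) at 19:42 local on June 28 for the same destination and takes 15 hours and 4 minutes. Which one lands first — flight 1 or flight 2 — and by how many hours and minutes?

the second, by 3 hours 3 minutes

Flight 1 in UTC: 07:44 − 10:30 = 21:14 on Jun 28.
+15 hours and 35 minutes → arrive 12:49 UTC on Jun 29.
Flight 2 in UTC: 19:42 − 1:00 = 18:42 on Jun 28.
+15 hours 4 minutes → arrive 09:46 UTC on Jun 29.
Flight 2 lands earlier by 3 hours 3 minutes.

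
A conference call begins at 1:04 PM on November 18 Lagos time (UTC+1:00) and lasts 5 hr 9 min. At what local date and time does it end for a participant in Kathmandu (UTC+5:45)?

Convert start to UTC: 1:04 PM − 1:00 = 12:04 PM UTC on Nov 18.
Add 5 hours 9 minutes duration → 5:13 PM UTC.
Kathmandu is UTC+5:45, so local end time = 5:13 PM + 5:45 = 10:58 PM on Nov 18.

10:58 PM on November 18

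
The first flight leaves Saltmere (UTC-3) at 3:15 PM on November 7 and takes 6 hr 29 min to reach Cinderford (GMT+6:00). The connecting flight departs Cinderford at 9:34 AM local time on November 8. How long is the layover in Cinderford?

Convert departure to UTC: 3:15 PM + 3:00 = 6:15 PM UTC on Nov 7.
Add 6 hours 29 minutes flight time → 12:44 AM UTC (Nov 8).
Cinderford is UTC+6:00, so local arrival = 12:44 AM + 6:00 = 6:44 AM on Nov 8.
Layover = 9:34 AM − 6:44 AM = 2 hours 50 minutes.

2 hours 50 minutes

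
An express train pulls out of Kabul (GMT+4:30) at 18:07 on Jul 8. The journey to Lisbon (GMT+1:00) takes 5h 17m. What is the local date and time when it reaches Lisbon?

Convert departure to UTC: 18:07 − 4:30 = 13:37 UTC on Jul 8.
Add 5 hours 17 minutes travel time → 18:54 UTC.
Lisbon is UTC+1:00, so local arrival = 18:54 + 1:00 = 19:54 on Jul 8.

19:54 on July 8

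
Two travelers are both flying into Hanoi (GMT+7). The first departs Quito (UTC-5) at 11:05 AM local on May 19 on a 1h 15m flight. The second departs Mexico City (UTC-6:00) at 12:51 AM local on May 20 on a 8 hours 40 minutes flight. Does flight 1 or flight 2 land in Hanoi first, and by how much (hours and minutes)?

the first, by 22 hours 11 minutes

Flight 1 in UTC: 11:05 AM + 5:00 = 4:05 PM on May 19.
+1 hour 15 minutes → arrive 5:20 PM UTC on May 19.
Flight 2 in UTC: 12:51 AM + 6:00 = 6:51 AM on May 20.
+8 hours 40 minutes → arrive 3:31 PM UTC on May 20.
Flight 1 lands earlier by 22 hours 11 minutes.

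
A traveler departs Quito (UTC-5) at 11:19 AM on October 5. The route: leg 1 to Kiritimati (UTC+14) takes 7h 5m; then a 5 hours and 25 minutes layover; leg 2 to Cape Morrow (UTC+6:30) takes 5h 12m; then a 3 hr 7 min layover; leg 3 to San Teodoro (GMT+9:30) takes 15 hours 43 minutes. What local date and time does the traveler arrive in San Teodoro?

Convert departure to UTC: 11:19 AM + 5:00 = 4:19 PM UTC on Oct 5.
Add 7 hours 5 minutes leg 1 → 11:24 PM UTC.
Add 5 hours and 25 minutes layover in Kiritimati → 4:49 AM UTC (Oct 6).
Add 5 hours 12 minutes leg 2 → 10:01 AM UTC.
Add 3 hours 7 minutes layover in Cape Morrow → 1:08 PM UTC.
Add 15 hours 43 minutes leg 3 → 4:51 AM UTC (Oct 7).
San Teodoro is UTC+9:30, so local arrival = 4:51 AM + 9:30 = 2:21 PM on Oct 7.

2:21 PM on Oct 7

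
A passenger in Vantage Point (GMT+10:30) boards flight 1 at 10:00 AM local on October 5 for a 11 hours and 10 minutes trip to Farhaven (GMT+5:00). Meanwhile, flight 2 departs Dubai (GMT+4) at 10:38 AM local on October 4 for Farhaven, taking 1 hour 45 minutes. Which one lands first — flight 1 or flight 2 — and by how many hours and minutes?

Flight 1 in UTC: 10:00 AM − 10:30 = 11:30 PM on Oct 4.
+11 hours and 10 minutes → arrive 10:40 AM UTC on Oct 5.
Flight 2 in UTC: 10:38 AM − 4:00 = 6:38 AM on Oct 4.
+1 hour and 45 minutes → arrive 8:23 AM UTC on Oct 4.
Flight 2 lands earlier by 26 hours 17 minutes.

the second, by 26 hours 17 minutes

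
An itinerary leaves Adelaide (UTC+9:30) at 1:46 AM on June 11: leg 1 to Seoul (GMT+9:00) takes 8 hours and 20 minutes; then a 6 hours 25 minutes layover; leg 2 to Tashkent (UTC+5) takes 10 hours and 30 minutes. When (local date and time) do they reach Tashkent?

Convert departure to UTC: 1:46 AM − 9:30 = 4:16 PM UTC on Jun 10.
Add 8 hours 20 minutes leg 1 → 12:36 AM UTC (Jun 11).
Add 6 hours and 25 minutes layover in Seoul → 7:01 AM UTC.
Add 10 hours and 30 minutes leg 2 → 5:31 PM UTC.
Tashkent is UTC+5:00, so local arrival = 5:31 PM + 5:00 = 10:31 PM on Jun 11.

10:31 PM on June 11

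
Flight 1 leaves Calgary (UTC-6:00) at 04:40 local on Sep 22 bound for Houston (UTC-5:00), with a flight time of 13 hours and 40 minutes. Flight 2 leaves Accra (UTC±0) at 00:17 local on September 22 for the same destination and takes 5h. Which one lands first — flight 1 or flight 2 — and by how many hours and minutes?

the second, by 19 hours 3 minutes

Flight 1 in UTC: 04:40 + 6:00 = 10:40 on Sep 22.
+13 hours and 40 minutes → arrive 00:20 UTC on Sep 23.
Flight 2 departs at 00:17 UTC (Sep 22).
+5 hours → arrive 05:17 UTC on Sep 22.
Flight 2 lands earlier by 19 hours 3 minutes.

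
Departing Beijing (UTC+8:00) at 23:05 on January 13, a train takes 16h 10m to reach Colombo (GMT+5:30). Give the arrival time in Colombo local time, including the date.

Convert departure to UTC: 23:05 − 8:00 = 15:05 UTC on Jan 13.
Add 16 hours and 10 minutes travel time → 07:15 UTC (Jan 14).
Colombo is UTC+5:30, so local arrival = 07:15 + 5:30 = 12:45 on Jan 14.

12:45 on January 14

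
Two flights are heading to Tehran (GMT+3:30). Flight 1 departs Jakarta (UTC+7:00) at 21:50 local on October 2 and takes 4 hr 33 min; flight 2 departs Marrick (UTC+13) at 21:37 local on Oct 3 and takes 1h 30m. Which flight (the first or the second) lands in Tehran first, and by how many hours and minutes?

Flight 1 in UTC: 21:50 − 7:00 = 14:50 on Oct 2.
+4 hours 33 minutes → arrive 19:23 UTC on Oct 2.
Flight 2 in UTC: 21:37 − 13:00 = 08:37 on Oct 3.
+1 hour and 30 minutes → arrive 10:07 UTC on Oct 3.
Flight 1 lands earlier by 14 hours 44 minutes.

the first, by 14 hours 44 minutes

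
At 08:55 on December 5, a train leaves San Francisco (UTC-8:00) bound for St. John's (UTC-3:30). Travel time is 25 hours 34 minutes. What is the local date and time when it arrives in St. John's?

Convert departure to UTC: 08:55 + 8:00 = 16:55 UTC on Dec 5.
Add 25 hours and 34 minutes travel time → 18:29 UTC (Dec 6).
St. John's is UTC−3:30, so local arrival = 18:29 − 3:30 = 14:59 on Dec 6.

14:59 on December 6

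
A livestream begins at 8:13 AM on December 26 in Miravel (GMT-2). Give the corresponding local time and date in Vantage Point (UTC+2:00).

In UTC: 8:13 AM + 2:00 = 10:13 AM on Dec 26.
Vantage Point is UTC+2:00: 10:13 AM + 2:00 = 12:13 PM on Dec 26.

12:13 PM on Dec 26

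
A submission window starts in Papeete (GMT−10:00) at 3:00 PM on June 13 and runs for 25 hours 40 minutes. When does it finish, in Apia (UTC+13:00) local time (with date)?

3:40 PM on June 15

Apia is 23:00 ahead of Papeete.
After 25 hours 40 minutes it is 4:40 PM (Jun 14) in Papeete.
Shift by the zone difference: 4:40 PM + 23:00 = 3:40 PM on Jun 15 in Apia.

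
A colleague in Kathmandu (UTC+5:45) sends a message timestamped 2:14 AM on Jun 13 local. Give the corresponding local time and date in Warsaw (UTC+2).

10:29 PM on June 12

In UTC: 2:14 AM − 5:45 = 8:29 PM on Jun 12.
Warsaw is UTC+2:00: 8:29 PM + 2:00 = 10:29 PM on Jun 12.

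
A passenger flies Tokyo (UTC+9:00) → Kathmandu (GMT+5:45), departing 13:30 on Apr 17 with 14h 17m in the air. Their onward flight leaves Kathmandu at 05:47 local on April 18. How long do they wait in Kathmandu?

5 hours 15 minutes

Convert departure to UTC: 13:30 − 9:00 = 04:30 UTC on Apr 17.
Add 14 hours 17 minutes flight time → 18:47 UTC.
Kathmandu is UTC+5:45, so local arrival = 18:47 + 5:45 = 00:32 on Apr 18.
Layover = 05:47 − 00:32 = 5 hours 15 minutes.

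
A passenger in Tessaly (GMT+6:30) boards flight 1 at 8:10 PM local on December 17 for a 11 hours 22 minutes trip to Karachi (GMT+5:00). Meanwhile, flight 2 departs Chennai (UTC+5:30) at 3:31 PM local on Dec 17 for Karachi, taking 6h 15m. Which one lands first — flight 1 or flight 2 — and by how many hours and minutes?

the second, by 8 hours 46 minutes

Flight 1 in UTC: 8:10 PM − 6:30 = 1:40 PM on Dec 17.
+11 hours and 22 minutes → arrive 1:02 AM UTC on Dec 18.
Flight 2 in UTC: 3:31 PM − 5:30 = 10:01 AM on Dec 17.
+6 hours and 15 minutes → arrive 4:16 PM UTC on Dec 17.
Flight 2 lands earlier by 8 hours 46 minutes.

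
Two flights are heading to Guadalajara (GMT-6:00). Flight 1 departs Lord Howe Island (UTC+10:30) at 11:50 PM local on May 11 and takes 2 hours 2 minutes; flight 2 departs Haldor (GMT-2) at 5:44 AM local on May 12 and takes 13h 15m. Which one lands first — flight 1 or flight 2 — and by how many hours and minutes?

Flight 1 in UTC: 11:50 PM − 10:30 = 1:20 PM on May 11.
+2 hours and 2 minutes → arrive 3:22 PM UTC on May 11.
Flight 2 in UTC: 5:44 AM + 2:00 = 7:44 AM on May 12.
+13 hours 15 minutes → arrive 8:59 PM UTC on May 12.
Flight 1 lands earlier by 29 hours 37 minutes.

the first, by 29 hours 37 minutes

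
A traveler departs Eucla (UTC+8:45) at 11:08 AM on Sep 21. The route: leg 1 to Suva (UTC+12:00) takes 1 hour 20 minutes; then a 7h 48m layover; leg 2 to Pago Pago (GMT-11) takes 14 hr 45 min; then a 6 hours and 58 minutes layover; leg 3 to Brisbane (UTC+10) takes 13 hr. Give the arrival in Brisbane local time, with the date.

Convert departure to UTC: 11:08 AM − 8:45 = 2:23 AM UTC on Sep 21.
Add 1 hour and 20 minutes leg 1 → 3:43 AM UTC.
Add 7 hours 48 minutes layover in Suva → 11:31 AM UTC.
Add 14 hours and 45 minutes leg 2 → 2:16 AM UTC (Sep 22).
Add 6 hours 58 minutes layover in Pago Pago → 9:14 AM UTC.
Add 13 hours leg 3 → 10:14 PM UTC.
Brisbane is UTC+10:00, so local arrival = 10:14 PM + 10:00 = 8:14 AM on Sep 23.

8:14 AM on Sep 23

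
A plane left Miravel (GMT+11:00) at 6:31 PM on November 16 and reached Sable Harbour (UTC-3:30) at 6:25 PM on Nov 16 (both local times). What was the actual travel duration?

Departure in UTC: 6:31 PM − 11:00 = 7:31 AM on Nov 16.
Arrival in UTC: 6:25 PM + 3:30 = 9:55 PM on Nov 16.
Elapsed = 9:55 PM − 7:31 AM = 14 hours 24 minutes.

14 hours 24 minutes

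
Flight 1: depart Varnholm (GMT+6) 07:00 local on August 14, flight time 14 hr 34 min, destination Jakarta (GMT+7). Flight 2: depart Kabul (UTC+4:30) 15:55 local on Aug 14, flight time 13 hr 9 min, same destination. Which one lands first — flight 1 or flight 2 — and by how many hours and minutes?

Flight 1 in UTC: 07:00 − 6:00 = 01:00 on Aug 14.
+14 hours 34 minutes → arrive 15:34 UTC on Aug 14.
Flight 2 in UTC: 15:55 − 4:30 = 11:25 on Aug 14.
+13 hours 9 minutes → arrive 00:34 UTC on Aug 15.
Flight 1 lands earlier by 9 hours.

the first, by 9 hours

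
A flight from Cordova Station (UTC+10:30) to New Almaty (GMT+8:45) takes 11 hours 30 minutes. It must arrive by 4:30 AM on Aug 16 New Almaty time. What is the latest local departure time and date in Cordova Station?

6:45 PM on August 15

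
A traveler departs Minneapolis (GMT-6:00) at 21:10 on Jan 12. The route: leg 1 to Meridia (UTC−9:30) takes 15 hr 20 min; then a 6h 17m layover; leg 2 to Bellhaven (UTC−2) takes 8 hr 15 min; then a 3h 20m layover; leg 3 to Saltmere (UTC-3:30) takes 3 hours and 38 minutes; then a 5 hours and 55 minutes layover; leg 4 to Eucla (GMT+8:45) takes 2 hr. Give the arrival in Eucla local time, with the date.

Convert departure to UTC: 21:10 + 6:00 = 03:10 UTC on Jan 13.
Add 15 hours and 20 minutes leg 1 → 18:30 UTC.
Add 6 hours 17 minutes layover in Meridia → 00:47 UTC (Jan 14).
Add 8 hours and 15 minutes leg 2 → 09:02 UTC.
Add 3 hours and 20 minutes layover in Bellhaven → 12:22 UTC.
Add 3 hours and 38 minutes leg 3 → 16:00 UTC.
Add 5 hours and 55 minutes layover in Saltmere → 21:55 UTC.
Add 2 hours leg 4 → 23:55 UTC.
Eucla is UTC+8:45, so local arrival = 23:55 + 8:45 = 08:40 on Jan 15.

08:40 on January 15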